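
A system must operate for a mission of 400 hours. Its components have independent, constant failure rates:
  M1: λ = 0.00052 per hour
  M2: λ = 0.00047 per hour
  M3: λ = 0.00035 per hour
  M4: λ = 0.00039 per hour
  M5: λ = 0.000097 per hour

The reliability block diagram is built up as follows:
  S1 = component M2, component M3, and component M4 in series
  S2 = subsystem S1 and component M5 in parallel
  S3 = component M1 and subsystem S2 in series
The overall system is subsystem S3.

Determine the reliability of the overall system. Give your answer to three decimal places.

0.800

R(M1) = exp(−0.00052 × 400) = 0.81221
R(M2) = exp(−0.00047 × 400) = 0.82861
R(M3) = exp(−0.00035 × 400) = 0.86936
R(M4) = exp(−0.00039 × 400) = 0.85556
R(M5) = exp(−0.000097 × 400) = 0.96194
Series (M2, M3, and M4): 0.82861 × 0.86936 × 0.85556 = 0.61631
Parallel ([0.61631] and M5): 1 − (1 − 0.61631)(1 − 0.96194) = 0.98540
Series (M1 and [0.98540]): 0.81221 × 0.98540 = 0.800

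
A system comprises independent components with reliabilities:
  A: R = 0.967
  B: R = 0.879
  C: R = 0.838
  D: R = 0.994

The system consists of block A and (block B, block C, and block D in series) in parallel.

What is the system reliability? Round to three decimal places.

0.991

Series (B, C, and D): 0.87900 × 0.83800 × 0.99400 = 0.73218
Parallel (A and [0.73218]): 1 − (1 − 0.96700)(1 − 0.73218) = 0.991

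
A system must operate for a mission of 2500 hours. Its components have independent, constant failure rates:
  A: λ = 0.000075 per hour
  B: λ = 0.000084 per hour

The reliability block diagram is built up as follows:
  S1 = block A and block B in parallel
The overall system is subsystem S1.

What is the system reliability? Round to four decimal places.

R(A) = exp(−0.000075 × 2500) = 0.829029
R(B) = exp(−0.000084 × 2500) = 0.810584
Parallel (A and B): 1 − (1 − 0.829029)(1 − 0.810584) = 0.9676

0.9676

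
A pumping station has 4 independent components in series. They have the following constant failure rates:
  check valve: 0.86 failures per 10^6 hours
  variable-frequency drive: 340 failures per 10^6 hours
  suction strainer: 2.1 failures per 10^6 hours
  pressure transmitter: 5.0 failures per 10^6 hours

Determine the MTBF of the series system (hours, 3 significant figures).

2870

Series of exponential components: λ_sys = Σ λ_i
λ_sys = 0.00000086 + 0.00034 + 0.0000021 + 0.0000050 = 3.4796e-04 /h
MTBF = 1 / λ_sys = 2870 h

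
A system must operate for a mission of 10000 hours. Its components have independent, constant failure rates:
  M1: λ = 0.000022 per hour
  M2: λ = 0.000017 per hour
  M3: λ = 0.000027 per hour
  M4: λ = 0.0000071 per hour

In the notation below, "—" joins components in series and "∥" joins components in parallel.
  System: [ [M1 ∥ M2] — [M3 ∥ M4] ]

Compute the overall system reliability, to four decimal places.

0.9534

R(M1) = exp(−0.000022 × 10000) = 0.802519
R(M2) = exp(−0.000017 × 10000) = 0.843665
R(M3) = exp(−0.000027 × 10000) = 0.763379
R(M4) = exp(−0.0000071 × 10000) = 0.931462
Parallel (M1 and M2): 1 − (1 − 0.802519)(1 − 0.843665) = 0.969127
Parallel (M3 and M4): 1 − (1 − 0.763379)(1 − 0.931462) = 0.983782
Series ([0.969127] and [0.983782]): 0.969127 × 0.983782 = 0.9534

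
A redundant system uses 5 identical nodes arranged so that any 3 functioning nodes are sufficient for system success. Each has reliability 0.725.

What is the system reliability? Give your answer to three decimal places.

0.868

R = Σ_{i=3}^{5} C(5,i) p^i (1−p)^{5−i} with p = 0.725
C(5,3)·0.725^3·0.275^2 = 0.28819
C(5,4)·0.725^4·0.275^1 = 0.37989
C(5,5)·0.725^5·0.275^0 = 0.20030
Sum = 0.868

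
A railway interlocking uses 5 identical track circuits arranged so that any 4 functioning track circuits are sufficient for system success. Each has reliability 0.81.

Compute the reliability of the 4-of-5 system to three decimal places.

0.758

R = Σ_{i=4}^{5} C(5,i) p^i (1−p)^{5−i} with p = 0.81
C(5,4)·0.81^4·0.19^1 = 0.40894
C(5,5)·0.81^5·0.19^0 = 0.34868
Sum = 0.758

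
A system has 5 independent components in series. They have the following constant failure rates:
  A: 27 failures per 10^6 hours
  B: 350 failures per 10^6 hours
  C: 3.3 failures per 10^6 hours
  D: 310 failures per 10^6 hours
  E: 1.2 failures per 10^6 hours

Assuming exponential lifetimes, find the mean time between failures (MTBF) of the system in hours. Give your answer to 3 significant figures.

Series of exponential components: λ_sys = Σ λ_i
λ_sys = 0.000027 + 0.00035 + 0.0000033 + 0.00031 + 0.0000012 = 6.9150e-04 /h
MTBF = 1 / λ_sys = 1450 h

1450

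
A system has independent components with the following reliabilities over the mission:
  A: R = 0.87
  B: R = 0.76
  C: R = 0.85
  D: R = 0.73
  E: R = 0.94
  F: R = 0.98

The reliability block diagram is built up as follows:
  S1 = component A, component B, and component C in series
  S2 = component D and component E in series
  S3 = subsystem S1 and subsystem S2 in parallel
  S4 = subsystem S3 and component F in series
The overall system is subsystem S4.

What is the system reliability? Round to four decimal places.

0.8453

Series (A, B, and C): 0.870000 × 0.760000 × 0.850000 = 0.562020
Series (D and E): 0.730000 × 0.940000 = 0.686200
Parallel ([0.562020] and [0.686200]): 1 − (1 − 0.562020)(1 − 0.686200) = 0.862562
Series ([0.862562] and F): 0.862562 × 0.980000 = 0.8453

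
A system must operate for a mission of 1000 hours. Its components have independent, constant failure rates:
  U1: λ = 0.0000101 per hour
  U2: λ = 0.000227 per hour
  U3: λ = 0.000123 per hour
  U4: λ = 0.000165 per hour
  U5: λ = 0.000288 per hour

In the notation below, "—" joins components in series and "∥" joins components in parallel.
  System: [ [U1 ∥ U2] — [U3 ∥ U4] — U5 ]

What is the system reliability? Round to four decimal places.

R(U1) = exp(−0.0000101 × 1000) = 0.989951
R(U2) = exp(−0.000227 × 1000) = 0.796921
R(U3) = exp(−0.000123 × 1000) = 0.884264
R(U4) = exp(−0.000165 × 1000) = 0.847894
R(U5) = exp(−0.000288 × 1000) = 0.749762
Parallel (U1 and U2): 1 − (1 − 0.989951)(1 − 0.796921) = 0.997959
Parallel (U3 and U4): 1 − (1 − 0.884264)(1 − 0.847894) = 0.982396
Series ([0.997959], [0.982396], and U5): 0.997959 × 0.982396 × 0.749762 = 0.7351

0.7351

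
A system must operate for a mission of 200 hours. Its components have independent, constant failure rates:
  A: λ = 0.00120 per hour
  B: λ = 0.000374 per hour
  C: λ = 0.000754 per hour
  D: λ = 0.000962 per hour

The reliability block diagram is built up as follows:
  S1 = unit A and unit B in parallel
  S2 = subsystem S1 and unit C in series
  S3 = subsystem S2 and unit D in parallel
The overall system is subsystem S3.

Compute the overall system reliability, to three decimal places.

R(A) = exp(−0.00120 × 200) = 0.78663
R(B) = exp(−0.000374 × 200) = 0.92793
R(C) = exp(−0.000754 × 200) = 0.86002
R(D) = exp(−0.000962 × 200) = 0.82498
Parallel (A and B): 1 − (1 − 0.78663)(1 − 0.92793) = 0.98462
Series ([0.98462] and C): 0.98462 × 0.86002 = 0.84679
Parallel ([0.84679] and D): 1 − (1 − 0.84679)(1 − 0.82498) = 0.973

0.973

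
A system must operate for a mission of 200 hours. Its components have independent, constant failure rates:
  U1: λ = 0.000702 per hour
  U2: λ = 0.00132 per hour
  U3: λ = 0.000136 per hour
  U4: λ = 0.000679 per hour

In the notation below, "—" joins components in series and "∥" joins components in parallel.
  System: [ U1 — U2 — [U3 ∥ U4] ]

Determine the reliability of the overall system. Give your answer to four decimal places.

0.6651

R(U1) = exp(−0.000702 × 200) = 0.869011
R(U2) = exp(−0.00132 × 200) = 0.767974
R(U3) = exp(−0.000136 × 200) = 0.973167
R(U4) = exp(−0.000679 × 200) = 0.873017
Parallel (U3 and U4): 1 − (1 − 0.973167)(1 − 0.873017) = 0.996593
Series (U1, U2, and [0.996593]): 0.869011 × 0.767974 × 0.996593 = 0.6651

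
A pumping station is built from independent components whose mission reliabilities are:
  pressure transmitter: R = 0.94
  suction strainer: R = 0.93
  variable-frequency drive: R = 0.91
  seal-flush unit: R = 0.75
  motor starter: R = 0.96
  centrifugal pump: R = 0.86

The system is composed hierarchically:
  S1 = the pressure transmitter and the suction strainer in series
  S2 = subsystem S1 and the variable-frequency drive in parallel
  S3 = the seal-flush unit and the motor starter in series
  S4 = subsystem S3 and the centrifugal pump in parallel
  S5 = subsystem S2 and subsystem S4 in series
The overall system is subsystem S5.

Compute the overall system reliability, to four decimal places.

Series (pressure transmitter and suction strainer): 0.940000 × 0.930000 = 0.874200
Parallel ([0.874200] and variable-frequency drive): 1 − (1 − 0.874200)(1 − 0.910000) = 0.988678
Series (seal-flush unit and motor starter): 0.750000 × 0.960000 = 0.720000
Parallel ([0.720000] and centrifugal pump): 1 − (1 − 0.720000)(1 − 0.860000) = 0.960800
Series ([0.988678] and [0.960800]): 0.988678 × 0.960800 = 0.9499

0.9499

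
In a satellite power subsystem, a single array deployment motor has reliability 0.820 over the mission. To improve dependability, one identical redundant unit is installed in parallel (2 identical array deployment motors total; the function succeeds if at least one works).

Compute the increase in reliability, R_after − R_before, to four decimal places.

0.1476

R_before = 0.820
R_after = 1 − (1 − 0.820)^2 = 0.9676
ΔR = 0.9676 − 0.820 = 0.1476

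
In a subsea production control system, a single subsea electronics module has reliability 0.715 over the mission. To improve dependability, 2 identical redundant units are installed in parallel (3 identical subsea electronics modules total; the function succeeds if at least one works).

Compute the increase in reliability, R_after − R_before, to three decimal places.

0.262

R_before = 0.715
R_after = 1 − (1 − 0.715)^3 = 0.977
ΔR = 0.977 − 0.715 = 0.262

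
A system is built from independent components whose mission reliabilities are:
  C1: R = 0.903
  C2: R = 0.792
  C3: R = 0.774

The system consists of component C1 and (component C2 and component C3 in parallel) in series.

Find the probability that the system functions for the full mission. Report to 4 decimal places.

0.8606

Parallel (C2 and C3): 1 − (1 − 0.792000)(1 − 0.774000) = 0.952992
Series (C1 and [0.952992]): 0.903000 × 0.952992 = 0.8606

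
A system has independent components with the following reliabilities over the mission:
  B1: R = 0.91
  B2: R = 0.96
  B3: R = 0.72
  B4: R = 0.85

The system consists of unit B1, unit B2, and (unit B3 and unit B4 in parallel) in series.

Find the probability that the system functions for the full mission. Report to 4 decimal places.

Parallel (B3 and B4): 1 − (1 − 0.720000)(1 − 0.850000) = 0.958000
Series (B1, B2, and [0.958000]): 0.910000 × 0.960000 × 0.958000 = 0.8369

0.8369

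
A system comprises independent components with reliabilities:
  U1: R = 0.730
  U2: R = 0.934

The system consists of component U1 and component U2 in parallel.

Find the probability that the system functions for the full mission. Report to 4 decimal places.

Parallel (U1 and U2): 1 − (1 − 0.730000)(1 − 0.934000) = 0.9822

0.9822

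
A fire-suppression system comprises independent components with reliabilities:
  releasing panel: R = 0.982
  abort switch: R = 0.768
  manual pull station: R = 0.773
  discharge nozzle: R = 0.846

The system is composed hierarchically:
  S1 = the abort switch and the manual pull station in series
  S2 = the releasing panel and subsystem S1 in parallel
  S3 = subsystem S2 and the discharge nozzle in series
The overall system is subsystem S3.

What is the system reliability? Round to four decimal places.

0.8398

Series (abort switch and manual pull station): 0.768000 × 0.773000 = 0.593664
Parallel (releasing panel and [0.593664]): 1 − (1 − 0.982000)(1 − 0.593664) = 0.992686
Series ([0.992686] and discharge nozzle): 0.992686 × 0.846000 = 0.8398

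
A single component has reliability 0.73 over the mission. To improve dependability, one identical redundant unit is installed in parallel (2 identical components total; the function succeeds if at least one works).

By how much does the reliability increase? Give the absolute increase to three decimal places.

0.197

R_before = 0.73
R_after = 1 − (1 − 0.73)^2 = 0.927
ΔR = 0.927 − 0.73 = 0.197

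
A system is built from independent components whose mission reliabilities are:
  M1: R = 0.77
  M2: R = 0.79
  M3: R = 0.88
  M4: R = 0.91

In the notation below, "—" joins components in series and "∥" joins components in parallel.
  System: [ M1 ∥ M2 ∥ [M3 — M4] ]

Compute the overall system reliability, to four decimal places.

Series (M3 and M4): 0.880000 × 0.910000 = 0.800800
Parallel (M1, M2, and [0.800800]): 1 − (1 − 0.770000)(1 − 0.790000)(1 − 0.800800) = 0.9904

0.9904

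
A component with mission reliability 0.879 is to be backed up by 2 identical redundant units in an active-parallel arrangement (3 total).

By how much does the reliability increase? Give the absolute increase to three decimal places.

R_before = 0.879
R_after = 1 − (1 − 0.879)^3 = 0.998
ΔR = 0.998 − 0.879 = 0.119

0.119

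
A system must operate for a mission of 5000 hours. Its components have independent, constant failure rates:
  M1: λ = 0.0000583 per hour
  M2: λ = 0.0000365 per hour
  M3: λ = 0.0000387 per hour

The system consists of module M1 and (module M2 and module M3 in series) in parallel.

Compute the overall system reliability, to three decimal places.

R(M1) = exp(−0.0000583 × 5000) = 0.74714
R(M2) = exp(−0.0000365 × 5000) = 0.83318
R(M3) = exp(−0.0000387 × 5000) = 0.82407
Series (M2 and M3): 0.83318 × 0.82407 = 0.68660
Parallel (M1 and [0.68660]): 1 − (1 − 0.74714)(1 − 0.68660) = 0.921

0.921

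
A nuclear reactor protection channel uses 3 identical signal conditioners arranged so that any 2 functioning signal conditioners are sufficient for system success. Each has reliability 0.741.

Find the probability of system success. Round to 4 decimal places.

0.8335

R = Σ_{i=2}^{3} C(3,i) p^i (1−p)^{3−i} with p = 0.741
C(3,2)·0.741^2·0.259^1 = 0.426636
C(3,3)·0.741^3·0.259^0 = 0.406869
Sum = 0.8335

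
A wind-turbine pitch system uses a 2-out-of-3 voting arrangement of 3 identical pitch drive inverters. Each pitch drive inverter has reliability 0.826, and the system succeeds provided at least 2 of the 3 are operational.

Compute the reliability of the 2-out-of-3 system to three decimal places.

0.920

R = Σ_{i=2}^{3} C(3,i) p^i (1−p)^{3−i} with p = 0.826
C(3,2)·0.826^2·0.174^1 = 0.35615
C(3,3)·0.826^3·0.174^0 = 0.56356
Sum = 0.920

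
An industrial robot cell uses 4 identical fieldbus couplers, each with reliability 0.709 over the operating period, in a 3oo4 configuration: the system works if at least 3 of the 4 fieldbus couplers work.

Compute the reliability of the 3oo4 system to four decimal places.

R = Σ_{i=3}^{4} C(4,i) p^i (1−p)^{4−i} with p = 0.709
C(4,3)·0.709^3·0.291^1 = 0.414851
C(4,4)·0.709^4·0.291^0 = 0.252688
Sum = 0.6675

0.6675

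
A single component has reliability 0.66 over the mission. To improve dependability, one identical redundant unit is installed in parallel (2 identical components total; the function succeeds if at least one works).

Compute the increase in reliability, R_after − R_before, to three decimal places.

R_before = 0.66
R_after = 1 − (1 − 0.66)^2 = 0.884
ΔR = 0.884 − 0.66 = 0.224

0.224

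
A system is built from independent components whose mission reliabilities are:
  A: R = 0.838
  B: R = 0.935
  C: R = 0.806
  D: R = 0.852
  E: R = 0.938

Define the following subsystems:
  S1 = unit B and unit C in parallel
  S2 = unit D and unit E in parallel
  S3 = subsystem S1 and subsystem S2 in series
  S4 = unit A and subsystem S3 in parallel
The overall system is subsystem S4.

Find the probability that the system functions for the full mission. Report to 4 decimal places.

Parallel (B and C): 1 − (1 − 0.935000)(1 − 0.806000) = 0.987390
Parallel (D and E): 1 − (1 − 0.852000)(1 − 0.938000) = 0.990824
Series ([0.987390] and [0.990824]): 0.987390 × 0.990824 = 0.978330
Parallel (A and [0.978330]): 1 − (1 − 0.838000)(1 − 0.978330) = 0.9965

0.9965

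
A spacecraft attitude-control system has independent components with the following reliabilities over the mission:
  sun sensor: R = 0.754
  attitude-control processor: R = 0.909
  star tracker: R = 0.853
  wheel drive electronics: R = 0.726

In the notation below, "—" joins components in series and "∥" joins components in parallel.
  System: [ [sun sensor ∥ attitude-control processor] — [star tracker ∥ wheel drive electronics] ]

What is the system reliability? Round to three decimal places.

0.938

Parallel (sun sensor and attitude-control processor): 1 − (1 − 0.75400)(1 − 0.90900) = 0.97761
Parallel (star tracker and wheel drive electronics): 1 − (1 − 0.85300)(1 − 0.72600) = 0.95972
Series ([0.97761] and [0.95972]): 0.97761 × 0.95972 = 0.938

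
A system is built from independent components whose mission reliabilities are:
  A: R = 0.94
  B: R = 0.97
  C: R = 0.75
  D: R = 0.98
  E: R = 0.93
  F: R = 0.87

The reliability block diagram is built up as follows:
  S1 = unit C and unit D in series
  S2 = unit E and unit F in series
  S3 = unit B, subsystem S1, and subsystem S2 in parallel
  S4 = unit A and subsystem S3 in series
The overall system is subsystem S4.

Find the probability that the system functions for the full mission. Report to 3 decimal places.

0.939

Series (C and D): 0.75000 × 0.98000 = 0.73500
Series (E and F): 0.93000 × 0.87000 = 0.80910
Parallel (B, [0.73500], and [0.80910]): 1 − (1 − 0.97000)(1 − 0.73500)(1 − 0.80910) = 0.99848
Series (A and [0.99848]): 0.94000 × 0.99848 = 0.939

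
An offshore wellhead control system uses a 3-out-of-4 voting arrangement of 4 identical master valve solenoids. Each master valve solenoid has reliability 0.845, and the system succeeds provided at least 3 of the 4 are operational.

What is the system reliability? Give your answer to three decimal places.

R = Σ_{i=3}^{4} C(4,i) p^i (1−p)^{4−i} with p = 0.845
C(4,3)·0.845^3·0.155^1 = 0.37408
C(4,4)·0.845^4·0.155^0 = 0.50983
Sum = 0.884

0.884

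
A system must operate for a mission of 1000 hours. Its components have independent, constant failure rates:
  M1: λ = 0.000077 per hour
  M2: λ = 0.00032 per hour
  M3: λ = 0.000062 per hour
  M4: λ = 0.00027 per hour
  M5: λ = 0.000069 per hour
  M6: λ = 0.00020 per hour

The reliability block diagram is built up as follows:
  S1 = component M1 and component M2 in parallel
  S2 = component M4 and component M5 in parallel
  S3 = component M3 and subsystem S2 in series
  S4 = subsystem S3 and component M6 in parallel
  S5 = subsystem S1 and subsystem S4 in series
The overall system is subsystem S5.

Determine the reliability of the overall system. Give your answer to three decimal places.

R(M1) = exp(−0.000077 × 1000) = 0.92589
R(M2) = exp(−0.00032 × 1000) = 0.72615
R(M3) = exp(−0.000062 × 1000) = 0.93988
R(M4) = exp(−0.00027 × 1000) = 0.76338
R(M5) = exp(−0.000069 × 1000) = 0.93333
R(M6) = exp(−0.00020 × 1000) = 0.81873
Parallel (M1 and M2): 1 − (1 − 0.92589)(1 − 0.72615) = 0.97970
Parallel (M4 and M5): 1 − (1 − 0.76338)(1 − 0.93333) = 0.98422
Series (M3 and [0.98422]): 0.93988 × 0.98422 = 0.92505
Parallel ([0.92505] and M6): 1 − (1 − 0.92505)(1 − 0.81873) = 0.98641
Series ([0.97970] and [0.98641]): 0.97970 × 0.98641 = 0.966

0.966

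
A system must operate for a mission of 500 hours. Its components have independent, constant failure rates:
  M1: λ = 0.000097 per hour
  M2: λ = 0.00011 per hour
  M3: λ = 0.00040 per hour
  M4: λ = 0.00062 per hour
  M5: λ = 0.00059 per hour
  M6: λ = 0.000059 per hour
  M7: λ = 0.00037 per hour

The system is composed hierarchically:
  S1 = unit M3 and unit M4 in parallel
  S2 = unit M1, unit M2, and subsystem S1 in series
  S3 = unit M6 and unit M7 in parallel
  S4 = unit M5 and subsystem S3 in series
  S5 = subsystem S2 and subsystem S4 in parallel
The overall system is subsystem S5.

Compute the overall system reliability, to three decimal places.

0.963

R(M1) = exp(−0.000097 × 500) = 0.95266
R(M2) = exp(−0.00011 × 500) = 0.94649
R(M3) = exp(−0.00040 × 500) = 0.81873
R(M4) = exp(−0.00062 × 500) = 0.73345
R(M5) = exp(−0.00059 × 500) = 0.74453
R(M6) = exp(−0.000059 × 500) = 0.97093
R(M7) = exp(−0.00037 × 500) = 0.83110
Parallel (M3 and M4): 1 − (1 − 0.81873)(1 − 0.73345) = 0.95168
Series (M1, M2, and [0.95168]): 0.95266 × 0.94649 × 0.95168 = 0.85811
Parallel (M6 and M7): 1 − (1 − 0.97093)(1 − 0.83110) = 0.99509
Series (M5 and [0.99509]): 0.74453 × 0.99509 = 0.74087
Parallel ([0.85811] and [0.74087]): 1 − (1 − 0.85811)(1 − 0.74087) = 0.963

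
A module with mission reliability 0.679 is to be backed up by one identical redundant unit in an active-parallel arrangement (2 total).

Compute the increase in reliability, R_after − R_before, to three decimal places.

0.218

R_before = 0.679
R_after = 1 − (1 − 0.679)^2 = 0.897
ΔR = 0.897 − 0.679 = 0.218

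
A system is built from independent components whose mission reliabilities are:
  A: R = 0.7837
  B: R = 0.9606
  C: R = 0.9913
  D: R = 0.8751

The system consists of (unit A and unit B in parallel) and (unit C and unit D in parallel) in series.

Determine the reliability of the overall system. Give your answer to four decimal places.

Parallel (A and B): 1 − (1 − 0.783700)(1 − 0.960600) = 0.991478
Parallel (C and D): 1 − (1 − 0.991300)(1 − 0.875100) = 0.998913
Series ([0.991478] and [0.998913]): 0.991478 × 0.998913 = 0.9904

0.9904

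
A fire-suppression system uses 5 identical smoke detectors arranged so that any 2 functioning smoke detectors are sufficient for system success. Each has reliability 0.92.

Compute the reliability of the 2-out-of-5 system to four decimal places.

R = Σ_{i=2}^{5} C(5,i) p^i (1−p)^{5−i} with p = 0.92
C(5,2)·0.92^2·0.08^3 = 0.004334
C(5,3)·0.92^3·0.08^2 = 0.049836
C(5,4)·0.92^4·0.08^1 = 0.286557
C(5,5)·0.92^5·0.08^0 = 0.659082
Sum = 0.9998

0.9998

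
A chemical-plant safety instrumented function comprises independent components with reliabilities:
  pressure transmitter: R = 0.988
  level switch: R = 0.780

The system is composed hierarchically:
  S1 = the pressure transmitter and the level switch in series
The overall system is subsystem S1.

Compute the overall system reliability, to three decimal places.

0.771

Series (pressure transmitter and level switch): 0.98800 × 0.78000 = 0.771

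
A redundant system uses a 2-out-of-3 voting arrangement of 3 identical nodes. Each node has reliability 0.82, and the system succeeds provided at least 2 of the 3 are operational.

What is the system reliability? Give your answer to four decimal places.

0.9145

R = Σ_{i=2}^{3} C(3,i) p^i (1−p)^{3−i} with p = 0.82
C(3,2)·0.82^2·0.18^1 = 0.363096
C(3,3)·0.82^3·0.18^0 = 0.551368
Sum = 0.9145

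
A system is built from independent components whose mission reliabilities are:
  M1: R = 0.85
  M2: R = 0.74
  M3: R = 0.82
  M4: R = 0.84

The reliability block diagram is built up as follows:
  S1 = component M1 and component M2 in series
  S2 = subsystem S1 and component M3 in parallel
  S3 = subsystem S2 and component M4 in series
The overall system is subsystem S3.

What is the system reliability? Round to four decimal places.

Series (M1 and M2): 0.850000 × 0.740000 = 0.629000
Parallel ([0.629000] and M3): 1 − (1 − 0.629000)(1 − 0.820000) = 0.933220
Series ([0.933220] and M4): 0.933220 × 0.840000 = 0.7839

0.7839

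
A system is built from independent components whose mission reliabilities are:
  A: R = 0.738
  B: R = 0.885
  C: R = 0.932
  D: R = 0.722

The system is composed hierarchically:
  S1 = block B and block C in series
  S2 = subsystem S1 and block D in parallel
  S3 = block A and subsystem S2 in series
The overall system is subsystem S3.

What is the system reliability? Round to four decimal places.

Series (B and C): 0.885000 × 0.932000 = 0.824820
Parallel ([0.824820] and D): 1 − (1 − 0.824820)(1 − 0.722000) = 0.951300
Series (A and [0.951300]): 0.738000 × 0.951300 = 0.7021

0.7021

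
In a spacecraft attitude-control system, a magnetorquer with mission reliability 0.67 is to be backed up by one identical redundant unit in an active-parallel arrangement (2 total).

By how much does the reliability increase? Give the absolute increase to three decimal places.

R_before = 0.67
R_after = 1 − (1 − 0.67)^2 = 0.891
ΔR = 0.891 − 0.67 = 0.221

0.221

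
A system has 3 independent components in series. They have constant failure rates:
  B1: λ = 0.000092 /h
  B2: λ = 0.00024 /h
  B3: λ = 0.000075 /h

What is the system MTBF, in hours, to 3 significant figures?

Series of exponential components: λ_sys = Σ λ_i
λ_sys = 0.000092 + 0.00024 + 0.000075 = 4.0700e-04 /h
MTBF = 1 / λ_sys = 2460 h

2460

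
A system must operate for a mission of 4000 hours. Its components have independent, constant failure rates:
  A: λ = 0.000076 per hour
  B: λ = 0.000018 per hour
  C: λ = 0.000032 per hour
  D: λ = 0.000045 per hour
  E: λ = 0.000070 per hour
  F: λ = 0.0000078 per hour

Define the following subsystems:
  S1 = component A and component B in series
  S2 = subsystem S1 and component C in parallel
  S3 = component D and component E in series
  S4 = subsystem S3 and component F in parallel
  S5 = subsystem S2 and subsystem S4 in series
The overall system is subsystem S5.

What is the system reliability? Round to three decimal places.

R(A) = exp(−0.000076 × 4000) = 0.73786
R(B) = exp(−0.000018 × 4000) = 0.93053
R(C) = exp(−0.000032 × 4000) = 0.87985
R(D) = exp(−0.000045 × 4000) = 0.83527
R(E) = exp(−0.000070 × 4000) = 0.75578
R(F) = exp(−0.0000078 × 4000) = 0.96928
Series (A and B): 0.73786 × 0.93053 = 0.68660
Parallel ([0.68660] and C): 1 − (1 − 0.68660)(1 − 0.87985) = 0.96234
Series (D and E): 0.83527 × 0.75578 = 0.63128
Parallel ([0.63128] and F): 1 − (1 − 0.63128)(1 − 0.96928) = 0.98867
Series ([0.96234] and [0.98867]): 0.96234 × 0.98867 = 0.951

0.951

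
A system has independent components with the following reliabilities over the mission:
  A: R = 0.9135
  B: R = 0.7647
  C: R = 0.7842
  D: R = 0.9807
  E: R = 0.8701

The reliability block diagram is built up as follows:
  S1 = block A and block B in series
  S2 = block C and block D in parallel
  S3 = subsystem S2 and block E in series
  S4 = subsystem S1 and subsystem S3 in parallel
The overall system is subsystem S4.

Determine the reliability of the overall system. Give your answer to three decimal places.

0.960

Series (A and B): 0.91350 × 0.76470 = 0.69855
Parallel (C and D): 1 − (1 − 0.78420)(1 − 0.98070) = 0.99584
Series ([0.99584] and E): 0.99584 × 0.87010 = 0.86648
Parallel ([0.69855] and [0.86648]): 1 − (1 − 0.69855)(1 − 0.86648) = 0.960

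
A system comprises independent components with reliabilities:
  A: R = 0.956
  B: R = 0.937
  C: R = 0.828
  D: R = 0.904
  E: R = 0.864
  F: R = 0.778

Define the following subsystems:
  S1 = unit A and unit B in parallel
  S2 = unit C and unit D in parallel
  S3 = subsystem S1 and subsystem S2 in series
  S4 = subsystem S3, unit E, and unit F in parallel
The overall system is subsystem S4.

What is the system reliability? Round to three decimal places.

Parallel (A and B): 1 − (1 − 0.95600)(1 − 0.93700) = 0.99723
Parallel (C and D): 1 − (1 − 0.82800)(1 − 0.90400) = 0.98349
Series ([0.99723] and [0.98349]): 0.99723 × 0.98349 = 0.98077
Parallel ([0.98077], E, and F): 1 − (1 − 0.98077)(1 − 0.86400)(1 − 0.77800) = 0.999

0.999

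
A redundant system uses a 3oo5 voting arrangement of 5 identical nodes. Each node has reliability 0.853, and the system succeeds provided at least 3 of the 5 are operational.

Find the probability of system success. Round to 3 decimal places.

0.975

R = Σ_{i=3}^{5} C(5,i) p^i (1−p)^{5−i} with p = 0.853
C(5,3)·0.853^3·0.147^2 = 0.13412
C(5,4)·0.853^4·0.147^1 = 0.38912
C(5,5)·0.853^5·0.147^0 = 0.45159
Sum = 0.975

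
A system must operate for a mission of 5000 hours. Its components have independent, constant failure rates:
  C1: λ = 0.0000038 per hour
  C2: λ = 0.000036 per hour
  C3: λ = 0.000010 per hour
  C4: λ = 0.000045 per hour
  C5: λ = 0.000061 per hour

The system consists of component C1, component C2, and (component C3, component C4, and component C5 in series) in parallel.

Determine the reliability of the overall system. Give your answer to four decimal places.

R(C1) = exp(−0.0000038 × 5000) = 0.981179
R(C2) = exp(−0.000036 × 5000) = 0.835270
R(C3) = exp(−0.000010 × 5000) = 0.951229
R(C4) = exp(−0.000045 × 5000) = 0.798516
R(C5) = exp(−0.000061 × 5000) = 0.737123
Series (C3, C4, and C5): 0.951229 × 0.798516 × 0.737123 = 0.559898
Parallel (C1, C2, and [0.559898]): 1 − (1 − 0.981179)(1 − 0.835270)(1 − 0.559898) = 0.9986

0.9986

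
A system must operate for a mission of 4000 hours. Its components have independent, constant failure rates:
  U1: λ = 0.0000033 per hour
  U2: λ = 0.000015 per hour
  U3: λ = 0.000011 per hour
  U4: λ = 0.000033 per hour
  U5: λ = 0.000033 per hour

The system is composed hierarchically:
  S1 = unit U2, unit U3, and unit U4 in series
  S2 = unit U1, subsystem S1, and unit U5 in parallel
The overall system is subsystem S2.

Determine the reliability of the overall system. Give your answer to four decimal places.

R(U1) = exp(−0.0000033 × 4000) = 0.986887
R(U2) = exp(−0.000015 × 4000) = 0.941765
R(U3) = exp(−0.000011 × 4000) = 0.956954
R(U4) = exp(−0.000033 × 4000) = 0.876341
R(U5) = exp(−0.000033 × 4000) = 0.876341
Series (U2, U3, and U4): 0.941765 × 0.956954 × 0.876341 = 0.789781
Parallel (U1, [0.789781], and U5): 1 − (1 − 0.986887)(1 − 0.789781)(1 − 0.876341) = 0.9997

0.9997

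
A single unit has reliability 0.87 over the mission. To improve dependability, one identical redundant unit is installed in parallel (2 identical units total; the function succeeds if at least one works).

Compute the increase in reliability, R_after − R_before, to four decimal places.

0.1131

R_before = 0.87
R_after = 1 − (1 − 0.87)^2 = 0.9831
ΔR = 0.9831 − 0.87 = 0.1131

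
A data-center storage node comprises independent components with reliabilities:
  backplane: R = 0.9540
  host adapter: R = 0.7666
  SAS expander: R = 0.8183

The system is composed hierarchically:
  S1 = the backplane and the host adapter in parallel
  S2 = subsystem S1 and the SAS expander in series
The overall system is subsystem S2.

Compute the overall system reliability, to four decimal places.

0.8095

Parallel (backplane and host adapter): 1 − (1 − 0.954000)(1 − 0.766600) = 0.989264
Series ([0.989264] and SAS expander): 0.989264 × 0.818300 = 0.8095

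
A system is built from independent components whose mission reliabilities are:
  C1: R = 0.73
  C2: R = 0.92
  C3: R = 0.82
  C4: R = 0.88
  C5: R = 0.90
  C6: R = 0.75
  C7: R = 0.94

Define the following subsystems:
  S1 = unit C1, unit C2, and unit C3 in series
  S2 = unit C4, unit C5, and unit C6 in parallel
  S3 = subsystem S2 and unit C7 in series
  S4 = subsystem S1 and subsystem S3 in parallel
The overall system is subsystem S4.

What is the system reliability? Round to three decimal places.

0.972

Series (C1, C2, and C3): 0.73000 × 0.92000 × 0.82000 = 0.55071
Parallel (C4, C5, and C6): 1 − (1 − 0.88000)(1 − 0.90000)(1 − 0.75000) = 0.99700
Series ([0.99700] and C7): 0.99700 × 0.94000 = 0.93718
Parallel ([0.55071] and [0.93718]): 1 − (1 − 0.55071)(1 − 0.93718) = 0.972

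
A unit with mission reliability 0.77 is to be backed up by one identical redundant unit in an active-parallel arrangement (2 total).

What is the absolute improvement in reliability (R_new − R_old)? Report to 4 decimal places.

R_before = 0.77
R_after = 1 − (1 − 0.77)^2 = 0.9471
ΔR = 0.9471 − 0.77 = 0.1771

0.1771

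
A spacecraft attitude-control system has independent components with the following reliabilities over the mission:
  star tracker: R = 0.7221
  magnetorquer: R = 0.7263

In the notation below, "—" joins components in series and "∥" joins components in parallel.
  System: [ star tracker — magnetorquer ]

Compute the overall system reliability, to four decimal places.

Series (star tracker and magnetorquer): 0.722100 × 0.726300 = 0.5245

0.5245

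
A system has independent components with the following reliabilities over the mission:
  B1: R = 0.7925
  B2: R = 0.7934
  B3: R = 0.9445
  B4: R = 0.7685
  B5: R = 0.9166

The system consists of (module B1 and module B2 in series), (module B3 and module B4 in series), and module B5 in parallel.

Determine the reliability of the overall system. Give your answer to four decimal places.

Series (B1 and B2): 0.792500 × 0.793400 = 0.628770
Series (B3 and B4): 0.944500 × 0.768500 = 0.725848
Parallel ([0.628770], [0.725848], and B5): 1 − (1 − 0.628770)(1 − 0.725848)(1 − 0.916600) = 0.9915

0.9915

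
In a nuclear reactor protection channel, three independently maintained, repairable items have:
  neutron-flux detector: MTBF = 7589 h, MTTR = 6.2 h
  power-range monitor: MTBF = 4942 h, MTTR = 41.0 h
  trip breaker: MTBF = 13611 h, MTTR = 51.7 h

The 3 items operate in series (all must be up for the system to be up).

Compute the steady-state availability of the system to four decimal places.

A(neutron-flux detector) = MTBF/(MTBF+MTTR) = 7589/(7589+6.2) = 0.999184
A(power-range monitor) = MTBF/(MTBF+MTTR) = 4942/(4942+41.0) = 0.991772
A(trip breaker) = MTBF/(MTBF+MTTR) = 13611/(13611+51.7) = 0.996216
Series availability: 0.999184 × 0.991772 × 0.996216 = 0.9872

0.9872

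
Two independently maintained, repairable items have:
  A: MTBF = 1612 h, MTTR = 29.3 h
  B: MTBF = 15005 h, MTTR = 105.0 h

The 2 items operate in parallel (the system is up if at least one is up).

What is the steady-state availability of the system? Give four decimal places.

0.9999

A(A) = MTBF/(MTBF+MTTR) = 1612/(1612+29.3) = 0.982148
A(B) = MTBF/(MTBF+MTTR) = 15005/(15005+105.0) = 0.993051
Parallel availability: 1 − (1 − 0.982148)(1 − 0.993051) = 0.9999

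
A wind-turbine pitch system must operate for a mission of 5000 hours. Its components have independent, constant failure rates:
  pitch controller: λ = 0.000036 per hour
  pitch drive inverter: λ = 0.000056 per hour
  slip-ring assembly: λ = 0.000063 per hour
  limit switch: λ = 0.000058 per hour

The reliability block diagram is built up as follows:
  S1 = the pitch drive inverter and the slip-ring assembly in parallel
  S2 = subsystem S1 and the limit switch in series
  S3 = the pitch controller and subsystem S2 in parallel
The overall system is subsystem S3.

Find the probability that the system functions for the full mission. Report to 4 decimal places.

R(pitch controller) = exp(−0.000036 × 5000) = 0.835270
R(pitch drive inverter) = exp(−0.000056 × 5000) = 0.755784
R(slip-ring assembly) = exp(−0.000063 × 5000) = 0.729789
R(limit switch) = exp(−0.000058 × 5000) = 0.748264
Parallel (pitch drive inverter and slip-ring assembly): 1 − (1 − 0.755784)(1 − 0.729789) = 0.934010
Series ([0.934010] and limit switch): 0.934010 × 0.748264 = 0.698886
Parallel (pitch controller and [0.698886]): 1 − (1 − 0.835270)(1 − 0.698886) = 0.9504

0.9504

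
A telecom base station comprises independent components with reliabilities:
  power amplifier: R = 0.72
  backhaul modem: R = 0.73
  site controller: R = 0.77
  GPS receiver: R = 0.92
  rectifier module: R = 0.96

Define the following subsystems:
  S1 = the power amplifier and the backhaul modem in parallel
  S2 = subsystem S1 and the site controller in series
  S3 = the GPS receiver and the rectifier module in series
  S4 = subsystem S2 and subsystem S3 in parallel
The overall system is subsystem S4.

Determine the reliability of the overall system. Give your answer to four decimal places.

Parallel (power amplifier and backhaul modem): 1 − (1 − 0.720000)(1 − 0.730000) = 0.924400
Series ([0.924400] and site controller): 0.924400 × 0.770000 = 0.711788
Series (GPS receiver and rectifier module): 0.920000 × 0.960000 = 0.883200
Parallel ([0.711788] and [0.883200]): 1 − (1 − 0.711788)(1 − 0.883200) = 0.9663

0.9663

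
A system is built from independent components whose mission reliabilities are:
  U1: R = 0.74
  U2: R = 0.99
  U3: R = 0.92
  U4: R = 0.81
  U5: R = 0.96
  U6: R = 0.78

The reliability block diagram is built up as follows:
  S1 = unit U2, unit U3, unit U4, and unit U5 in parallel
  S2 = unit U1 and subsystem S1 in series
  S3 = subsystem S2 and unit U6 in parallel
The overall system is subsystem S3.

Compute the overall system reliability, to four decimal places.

Parallel (U2, U3, U4, and U5): 1 − (1 − 0.990000)(1 − 0.920000)(1 − 0.810000)(1 − 0.960000) = 0.999994
Series (U1 and [0.999994]): 0.740000 × 0.999994 = 0.739996
Parallel ([0.739996] and U6): 1 − (1 − 0.739996)(1 − 0.780000) = 0.9428

0.9428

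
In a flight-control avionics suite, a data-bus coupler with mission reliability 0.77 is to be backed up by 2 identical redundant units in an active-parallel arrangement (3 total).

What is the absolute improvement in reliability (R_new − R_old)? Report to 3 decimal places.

0.218

R_before = 0.77
R_after = 1 − (1 − 0.77)^3 = 0.988
ΔR = 0.988 − 0.77 = 0.218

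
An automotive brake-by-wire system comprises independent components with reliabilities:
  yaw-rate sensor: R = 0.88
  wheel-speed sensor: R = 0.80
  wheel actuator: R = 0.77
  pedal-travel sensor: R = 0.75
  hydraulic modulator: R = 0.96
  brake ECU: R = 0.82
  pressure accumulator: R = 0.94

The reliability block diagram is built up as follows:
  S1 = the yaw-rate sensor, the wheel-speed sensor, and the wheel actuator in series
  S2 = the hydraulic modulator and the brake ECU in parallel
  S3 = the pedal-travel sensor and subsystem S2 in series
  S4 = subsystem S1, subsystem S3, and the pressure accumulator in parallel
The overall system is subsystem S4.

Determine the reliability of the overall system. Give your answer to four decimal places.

Series (yaw-rate sensor, wheel-speed sensor, and wheel actuator): 0.880000 × 0.800000 × 0.770000 = 0.542080
Parallel (hydraulic modulator and brake ECU): 1 − (1 − 0.960000)(1 − 0.820000) = 0.992800
Series (pedal-travel sensor and [0.992800]): 0.750000 × 0.992800 = 0.744600
Parallel ([0.542080], [0.744600], and pressure accumulator): 1 − (1 − 0.542080)(1 − 0.744600)(1 − 0.940000) = 0.9930

0.9930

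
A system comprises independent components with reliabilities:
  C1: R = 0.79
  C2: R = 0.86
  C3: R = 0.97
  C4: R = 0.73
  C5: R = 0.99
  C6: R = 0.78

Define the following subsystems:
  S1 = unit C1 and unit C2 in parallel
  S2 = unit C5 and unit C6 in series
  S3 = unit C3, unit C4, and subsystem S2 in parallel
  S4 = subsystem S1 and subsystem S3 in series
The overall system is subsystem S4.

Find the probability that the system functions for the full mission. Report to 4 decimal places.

Parallel (C1 and C2): 1 − (1 − 0.790000)(1 − 0.860000) = 0.970600
Series (C5 and C6): 0.990000 × 0.780000 = 0.772200
Parallel (C3, C4, and [0.772200]): 1 − (1 − 0.970000)(1 − 0.730000)(1 − 0.772200) = 0.998155
Series ([0.970600] and [0.998155]): 0.970600 × 0.998155 = 0.9688

0.9688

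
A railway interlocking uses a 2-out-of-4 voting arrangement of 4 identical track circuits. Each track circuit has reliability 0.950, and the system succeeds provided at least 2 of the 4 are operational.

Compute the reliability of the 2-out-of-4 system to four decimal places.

0.9995

R = Σ_{i=2}^{4} C(4,i) p^i (1−p)^{4−i} with p = 0.950
C(4,2)·0.950^2·0.050^2 = 0.013538
C(4,3)·0.950^3·0.050^1 = 0.171475
C(4,4)·0.950^4·0.050^0 = 0.814506
Sum = 0.9995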